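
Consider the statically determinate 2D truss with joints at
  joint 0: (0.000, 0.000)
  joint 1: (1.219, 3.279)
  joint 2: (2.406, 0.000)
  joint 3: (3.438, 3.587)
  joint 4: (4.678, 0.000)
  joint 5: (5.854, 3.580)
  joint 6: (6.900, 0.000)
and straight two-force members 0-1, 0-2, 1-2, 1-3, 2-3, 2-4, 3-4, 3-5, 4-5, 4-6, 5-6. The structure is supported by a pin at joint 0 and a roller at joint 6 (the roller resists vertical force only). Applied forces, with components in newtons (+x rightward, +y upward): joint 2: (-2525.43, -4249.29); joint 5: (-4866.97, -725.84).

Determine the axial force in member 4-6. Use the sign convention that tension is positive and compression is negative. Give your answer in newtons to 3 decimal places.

N=7 nodes, M=11 members, R=3 reactions → 2N=14, M+R=14
member 0 (0-1): L=3.4983, (cx,cy)=(0.3485,0.9373)
member 1 (0-2): L=2.4060, (cx,cy)=(1.0000,0.0000)
member 2 (1-2): L=3.4872, (cx,cy)=(0.3404,-0.9403)
member 3 (1-3): L=2.2403, (cx,cy)=(0.9905,0.1375)
member 4 (2-3): L=3.7325, (cx,cy)=(0.2765,0.9610)
member 5 (2-4): L=2.2720, (cx,cy)=(1.0000,0.0000)
member 6 (3-4): L=3.7953, (cx,cy)=(0.3267,-0.9451)
member 7 (3-5): L=2.4160, (cx,cy)=(1.0000,-0.0029)
member 8 (4-5): L=3.7682, (cx,cy)=(0.3121,0.9501)
member 9 (4-6): L=2.2220, (cx,cy)=(1.0000,0.0000)
member 10 (5-6): L=3.7297, (cx,cy)=(0.2805,-0.9599)
solve A·x = −loads:
  F[0-1] = -5764.0646 N (compression)
  F[0-2] = -5383.8584 N (compression)
  F[1-2] = +5188.6993 N (tension)
  F[1-3] = -3810.8810 N (compression)
  F[2-3] = -655.1119 N (compression)
  F[2-4] = -911.1450 N (compression)
  F[3-4] = +1233.8478 N (tension)
  F[3-5] = -4358.9678 N (compression)
  F[4-5] = -1227.4406 N (compression)
  F[4-6] = -124.9548 N (compression)
  F[5-6] = +445.5465 N (tension)
  Rx@0 = +7392.4000 N
  Ry@0 = +5402.7957 N
  Ry@6 = -427.6657 N

-124.955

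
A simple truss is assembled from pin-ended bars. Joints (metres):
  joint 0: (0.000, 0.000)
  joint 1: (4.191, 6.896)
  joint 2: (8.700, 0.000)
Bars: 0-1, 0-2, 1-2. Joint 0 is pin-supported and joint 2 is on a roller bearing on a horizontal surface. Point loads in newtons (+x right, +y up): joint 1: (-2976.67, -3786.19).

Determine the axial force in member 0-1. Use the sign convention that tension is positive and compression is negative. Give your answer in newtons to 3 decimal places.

-5057.259

N=3 nodes, M=3 members, R=3 reactions → 2N=6, M+R=6
member 0 (0-1): L=8.0697, (cx,cy)=(0.5194,0.8546)
member 1 (0-2): L=8.7000, (cx,cy)=(1.0000,0.0000)
member 2 (1-2): L=8.2393, (cx,cy)=(0.5473,-0.8370)
solve A·x = −loads:
  F[0-1] = -5057.2589 N (compression)
  F[0-2] = -350.1664 N (compression)
  F[1-2] = +639.8587 N (tension)
  Rx@0 = +2976.6700 N
  Ry@0 = +4321.7295 N
  Ry@2 = -535.5395 N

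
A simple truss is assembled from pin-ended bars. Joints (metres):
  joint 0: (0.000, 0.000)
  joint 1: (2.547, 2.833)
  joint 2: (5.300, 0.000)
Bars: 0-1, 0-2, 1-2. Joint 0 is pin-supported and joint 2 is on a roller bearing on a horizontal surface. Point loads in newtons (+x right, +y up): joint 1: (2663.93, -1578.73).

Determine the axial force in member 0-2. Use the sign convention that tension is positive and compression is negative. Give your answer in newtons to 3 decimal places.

2120.996

N=3 nodes, M=3 members, R=3 reactions → 2N=6, M+R=6
member 0 (0-1): L=3.8096, (cx,cy)=(0.6686,0.7436)
member 1 (0-2): L=5.3000, (cx,cy)=(1.0000,0.0000)
member 2 (1-2): L=3.9503, (cx,cy)=(0.6969,-0.7172)
solve A·x = −loads:
  F[0-1] = +812.0794 N (tension)
  F[0-2] = +2120.9955 N (tension)
  F[1-2] = -3043.4349 N (compression)
  Rx@0 = -2663.9300 N
  Ry@0 = -603.9000 N
  Ry@2 = +2182.6300 N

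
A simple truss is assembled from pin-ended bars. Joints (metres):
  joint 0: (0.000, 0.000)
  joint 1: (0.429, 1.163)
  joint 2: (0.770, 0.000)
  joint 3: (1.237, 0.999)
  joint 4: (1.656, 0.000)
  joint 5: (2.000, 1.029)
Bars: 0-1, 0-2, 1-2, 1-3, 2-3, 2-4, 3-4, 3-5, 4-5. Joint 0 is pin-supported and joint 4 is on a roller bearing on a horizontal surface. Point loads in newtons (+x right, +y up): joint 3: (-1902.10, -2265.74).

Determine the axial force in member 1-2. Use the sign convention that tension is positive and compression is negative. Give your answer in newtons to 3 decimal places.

N=6 nodes, M=9 members, R=3 reactions → 2N=12, M+R=12
member 0 (0-1): L=1.2396, (cx,cy)=(0.3461,0.9382)
member 1 (0-2): L=0.7700, (cx,cy)=(1.0000,0.0000)
member 2 (1-2): L=1.2120, (cx,cy)=(0.2814,-0.9596)
member 3 (1-3): L=0.8245, (cx,cy)=(0.9800,-0.1989)
member 4 (2-3): L=1.1028, (cx,cy)=(0.4235,0.9059)
member 5 (2-4): L=0.8860, (cx,cy)=(1.0000,0.0000)
member 6 (3-4): L=1.0833, (cx,cy)=(0.3868,-0.9222)
member 7 (3-5): L=0.7636, (cx,cy)=(0.9992,0.0393)
member 8 (4-5): L=1.0850, (cx,cy)=(0.3171,0.9484)
solve A·x = −loads:
  F[0-1] = -1834.0746 N (compression)
  F[0-2] = -1267.3650 N (compression)
  F[1-2] = +2049.4007 N (tension)
  F[1-3] = -1236.0591 N (compression)
  F[2-3] = -2170.8772 N (compression)
  F[2-4] = +228.5842 N (tension)
  F[3-4] = -590.9969 N (compression)
  F[3-5] = +0.0000 N (tension)
  F[4-5] = -0.0000 N (compression)
  Rx@0 = +1902.1000 N
  Ry@0 = +1720.7385 N
  Ry@4 = +545.0015 N

2049.401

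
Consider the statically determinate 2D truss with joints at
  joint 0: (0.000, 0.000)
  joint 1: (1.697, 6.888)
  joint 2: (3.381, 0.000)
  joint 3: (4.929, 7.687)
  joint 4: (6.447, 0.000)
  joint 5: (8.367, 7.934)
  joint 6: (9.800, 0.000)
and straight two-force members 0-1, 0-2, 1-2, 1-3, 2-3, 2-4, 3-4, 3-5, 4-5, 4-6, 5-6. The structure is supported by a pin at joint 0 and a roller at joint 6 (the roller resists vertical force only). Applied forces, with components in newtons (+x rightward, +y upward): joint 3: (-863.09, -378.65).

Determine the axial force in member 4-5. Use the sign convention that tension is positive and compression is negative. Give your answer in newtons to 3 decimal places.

N=7 nodes, M=11 members, R=3 reactions → 2N=14, M+R=14
member 0 (0-1): L=7.0940, (cx,cy)=(0.2392,0.9710)
member 1 (0-2): L=3.3810, (cx,cy)=(1.0000,0.0000)
member 2 (1-2): L=7.0909, (cx,cy)=(0.2375,-0.9714)
member 3 (1-3): L=3.3293, (cx,cy)=(0.9708,0.2400)
member 4 (2-3): L=7.8413, (cx,cy)=(0.1974,0.9803)
member 5 (2-4): L=3.0660, (cx,cy)=(1.0000,0.0000)
member 6 (3-4): L=7.8355, (cx,cy)=(0.1937,-0.9811)
member 7 (3-5): L=3.4469, (cx,cy)=(0.9974,0.0717)
member 8 (4-5): L=8.1630, (cx,cy)=(0.2352,0.9719)
member 9 (4-6): L=3.3530, (cx,cy)=(1.0000,0.0000)
member 10 (5-6): L=8.0624, (cx,cy)=(0.1777,-0.9841)
solve A·x = −loads:
  F[0-1] = -891.0731 N (compression)
  F[0-2] = -649.9298 N (compression)
  F[1-2] = +788.7626 N (tension)
  F[1-3] = -412.5386 N (compression)
  F[2-3] = -781.5779 N (compression)
  F[2-4] = -308.3119 N (compression)
  F[3-4] = +511.2725 N (tension)
  F[3-5] = +209.7999 N (tension)
  F[4-5] = -516.0639 N (compression)
  F[4-6] = -87.8786 N (compression)
  F[5-6] = +494.4241 N (tension)
  Rx@0 = +863.0900 N
  Ry@0 = +865.2017 N
  Ry@6 = -486.5517 N

-516.064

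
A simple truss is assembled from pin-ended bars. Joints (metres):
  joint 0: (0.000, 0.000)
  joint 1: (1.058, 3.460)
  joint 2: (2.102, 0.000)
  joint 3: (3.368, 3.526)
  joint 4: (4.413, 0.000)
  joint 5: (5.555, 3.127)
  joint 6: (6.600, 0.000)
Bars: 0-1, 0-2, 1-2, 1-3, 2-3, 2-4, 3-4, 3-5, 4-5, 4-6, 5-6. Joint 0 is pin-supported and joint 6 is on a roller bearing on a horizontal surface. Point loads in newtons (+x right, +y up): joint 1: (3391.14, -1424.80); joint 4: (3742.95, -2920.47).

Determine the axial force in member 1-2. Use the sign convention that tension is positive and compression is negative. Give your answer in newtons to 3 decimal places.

-1179.247

N=7 nodes, M=11 members, R=3 reactions → 2N=14, M+R=14
member 0 (0-1): L=3.6181, (cx,cy)=(0.2924,0.9563)
member 1 (0-2): L=2.1020, (cx,cy)=(1.0000,0.0000)
member 2 (1-2): L=3.6141, (cx,cy)=(0.2889,-0.9574)
member 3 (1-3): L=2.3109, (cx,cy)=(0.9996,0.0286)
member 4 (2-3): L=3.7464, (cx,cy)=(0.3379,0.9412)
member 5 (2-4): L=2.3110, (cx,cy)=(1.0000,0.0000)
member 6 (3-4): L=3.6776, (cx,cy)=(0.2842,-0.9588)
member 7 (3-5): L=2.2231, (cx,cy)=(0.9838,-0.1795)
member 8 (4-5): L=3.3290, (cx,cy)=(0.3430,0.9393)
member 9 (4-6): L=2.1870, (cx,cy)=(1.0000,0.0000)
member 10 (5-6): L=3.2970, (cx,cy)=(0.3170,-0.9484)
solve A·x = −loads:
  F[0-1] = -404.0173 N (compression)
  F[0-2] = +7252.2308 N (tension)
  F[1-2] = -1179.2475 N (compression)
  F[1-3] = -3169.9239 N (compression)
  F[2-3] = +1199.5394 N (tension)
  F[2-4] = +6506.2260 N (tension)
  F[3-4] = -589.1308 N (compression)
  F[3-5] = -2638.7208 N (compression)
  F[4-5] = +3710.4717 N (tension)
  F[4-6] = +1323.0133 N (tension)
  F[5-6] = -4174.1281 N (compression)
  Rx@0 = -7134.0900 N
  Ry@0 = +386.3583 N
  Ry@6 = +3958.9117 N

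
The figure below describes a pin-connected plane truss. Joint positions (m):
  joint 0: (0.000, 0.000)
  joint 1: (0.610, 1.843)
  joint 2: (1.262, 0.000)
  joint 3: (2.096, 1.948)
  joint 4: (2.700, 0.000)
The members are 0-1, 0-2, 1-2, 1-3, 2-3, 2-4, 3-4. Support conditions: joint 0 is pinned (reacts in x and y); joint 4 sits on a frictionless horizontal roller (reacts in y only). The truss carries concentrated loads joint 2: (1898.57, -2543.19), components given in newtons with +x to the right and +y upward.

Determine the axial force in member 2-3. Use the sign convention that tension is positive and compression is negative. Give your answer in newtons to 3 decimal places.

1362.618

N=5 nodes, M=7 members, R=3 reactions → 2N=10, M+R=10
member 0 (0-1): L=1.9413, (cx,cy)=(0.3142,0.9494)
member 1 (0-2): L=1.2620, (cx,cy)=(1.0000,0.0000)
member 2 (1-2): L=1.9549, (cx,cy)=(0.3335,-0.9427)
member 3 (1-3): L=1.4897, (cx,cy)=(0.9975,0.0705)
member 4 (2-3): L=2.1190, (cx,cy)=(0.3936,0.9193)
member 5 (2-4): L=1.4380, (cx,cy)=(1.0000,0.0000)
member 6 (3-4): L=2.0395, (cx,cy)=(0.2962,-0.9551)
solve A·x = −loads:
  F[0-1] = -1426.7478 N (compression)
  F[0-2] = +2346.8800 N (tension)
  F[1-2] = +1368.9251 N (tension)
  F[1-3] = -907.1241 N (compression)
  F[2-3] = +1362.6183 N (tension)
  F[2-4] = +368.5720 N (tension)
  F[3-4] = -1244.5348 N (compression)
  Rx@0 = -1898.5700 N
  Ry@0 = +1354.4842 N
  Ry@4 = +1188.7058 N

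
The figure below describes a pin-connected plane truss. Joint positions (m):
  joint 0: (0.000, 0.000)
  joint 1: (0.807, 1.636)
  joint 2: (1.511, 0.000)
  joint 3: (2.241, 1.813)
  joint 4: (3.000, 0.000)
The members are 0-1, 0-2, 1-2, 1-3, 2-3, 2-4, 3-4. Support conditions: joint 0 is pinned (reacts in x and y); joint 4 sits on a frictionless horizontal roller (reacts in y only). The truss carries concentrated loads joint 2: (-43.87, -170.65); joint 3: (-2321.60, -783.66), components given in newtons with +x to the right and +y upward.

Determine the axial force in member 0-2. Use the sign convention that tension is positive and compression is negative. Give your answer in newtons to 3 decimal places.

N=5 nodes, M=7 members, R=3 reactions → 2N=10, M+R=10
member 0 (0-1): L=1.8242, (cx,cy)=(0.4424,0.8968)
member 1 (0-2): L=1.5110, (cx,cy)=(1.0000,0.0000)
member 2 (1-2): L=1.7810, (cx,cy)=(0.3953,-0.9186)
member 3 (1-3): L=1.4449, (cx,cy)=(0.9925,0.1225)
member 4 (2-3): L=1.9544, (cx,cy)=(0.3735,0.9276)
member 5 (2-4): L=1.4890, (cx,cy)=(1.0000,0.0000)
member 6 (3-4): L=1.9655, (cx,cy)=(0.3862,-0.9224)
solve A·x = −loads:
  F[0-1] = -1879.9468 N (compression)
  F[0-2] = -1533.8133 N (compression)
  F[1-2] = +1636.7702 N (tension)
  F[1-3] = -1489.8506 N (compression)
  F[2-3] = -1436.8127 N (compression)
  F[2-4] = -306.3109 N (compression)
  F[3-4] = +793.2058 N (tension)
  Rx@0 = +2365.4700 N
  Ry@0 = +1685.9855 N
  Ry@4 = -731.6755 N

-1533.813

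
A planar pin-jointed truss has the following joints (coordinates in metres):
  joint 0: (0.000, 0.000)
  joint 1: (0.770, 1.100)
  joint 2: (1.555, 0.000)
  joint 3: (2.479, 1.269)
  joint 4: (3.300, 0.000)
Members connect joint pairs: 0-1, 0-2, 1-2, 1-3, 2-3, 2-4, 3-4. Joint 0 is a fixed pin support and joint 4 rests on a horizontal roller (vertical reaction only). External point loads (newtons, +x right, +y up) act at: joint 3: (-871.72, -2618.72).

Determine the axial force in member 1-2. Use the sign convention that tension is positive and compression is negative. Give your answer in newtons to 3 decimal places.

N=5 nodes, M=7 members, R=3 reactions → 2N=10, M+R=10
member 0 (0-1): L=1.3427, (cx,cy)=(0.5735,0.8192)
member 1 (0-2): L=1.5550, (cx,cy)=(1.0000,0.0000)
member 2 (1-2): L=1.3514, (cx,cy)=(0.5809,-0.8140)
member 3 (1-3): L=1.7173, (cx,cy)=(0.9951,0.0984)
member 4 (2-3): L=1.5698, (cx,cy)=(0.5886,0.8084)
member 5 (2-4): L=1.7450, (cx,cy)=(1.0000,0.0000)
member 6 (3-4): L=1.5114, (cx,cy)=(0.5432,-0.8396)
solve A·x = −loads:
  F[0-1] = -1204.4474 N (compression)
  F[0-2] = -181.0148 N (compression)
  F[1-2] = +1053.9262 N (tension)
  F[1-3] = -1309.2735 N (compression)
  F[2-3] = -1061.1983 N (compression)
  F[2-4] = +1055.8476 N (tension)
  F[3-4] = -1943.7676 N (compression)
  Rx@0 = +871.7200 N
  Ry@0 = +986.7218 N
  Ry@4 = +1631.9982 N

1053.926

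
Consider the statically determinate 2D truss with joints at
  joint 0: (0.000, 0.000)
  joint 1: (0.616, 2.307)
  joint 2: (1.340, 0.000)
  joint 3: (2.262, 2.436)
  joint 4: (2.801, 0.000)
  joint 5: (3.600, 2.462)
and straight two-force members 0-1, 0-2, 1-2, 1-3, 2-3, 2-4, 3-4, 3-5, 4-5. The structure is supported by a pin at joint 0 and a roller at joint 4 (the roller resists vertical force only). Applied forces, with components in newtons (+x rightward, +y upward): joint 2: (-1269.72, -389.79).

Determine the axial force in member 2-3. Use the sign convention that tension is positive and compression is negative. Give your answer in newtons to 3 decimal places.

209.044

N=6 nodes, M=9 members, R=3 reactions → 2N=12, M+R=12
member 0 (0-1): L=2.3878, (cx,cy)=(0.2580,0.9662)
member 1 (0-2): L=1.3400, (cx,cy)=(1.0000,0.0000)
member 2 (1-2): L=2.4179, (cx,cy)=(0.2994,-0.9541)
member 3 (1-3): L=1.6510, (cx,cy)=(0.9969,0.0781)
member 4 (2-3): L=2.6046, (cx,cy)=(0.3540,0.9353)
member 5 (2-4): L=1.4610, (cx,cy)=(1.0000,0.0000)
member 6 (3-4): L=2.4949, (cx,cy)=(0.2160,-0.9764)
member 7 (3-5): L=1.3383, (cx,cy)=(0.9998,0.0194)
member 8 (4-5): L=2.5884, (cx,cy)=(0.3087,0.9512)
solve A·x = −loads:
  F[0-1] = -210.4372 N (compression)
  F[0-2] = -1215.4324 N (compression)
  F[1-2] = +203.6238 N (tension)
  F[1-3] = -115.6118 N (compression)
  F[2-3] = +209.0440 N (tension)
  F[2-4] = +41.2604 N (tension)
  F[3-4] = -190.9859 N (compression)
  F[3-5] = +0.0000 N (tension)
  F[4-5] = -0.0000 N (compression)
  Rx@0 = +1269.7200 N
  Ry@0 = +203.3142 N
  Ry@4 = +186.4758 N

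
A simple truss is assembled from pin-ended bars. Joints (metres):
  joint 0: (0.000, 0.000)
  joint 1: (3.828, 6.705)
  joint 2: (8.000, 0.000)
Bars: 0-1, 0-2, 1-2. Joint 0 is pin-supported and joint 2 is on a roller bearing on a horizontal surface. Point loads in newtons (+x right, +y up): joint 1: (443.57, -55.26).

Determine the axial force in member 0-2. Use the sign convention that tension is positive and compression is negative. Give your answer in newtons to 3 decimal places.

247.774

N=3 nodes, M=3 members, R=3 reactions → 2N=6, M+R=6
member 0 (0-1): L=7.7208, (cx,cy)=(0.4958,0.8684)
member 1 (0-2): L=8.0000, (cx,cy)=(1.0000,0.0000)
member 2 (1-2): L=7.8970, (cx,cy)=(0.5283,-0.8491)
solve A·x = −loads:
  F[0-1] = +394.9049 N (tension)
  F[0-2] = +247.7745 N (tension)
  F[1-2] = -469.0017 N (compression)
  Rx@0 = -443.5700 N
  Ry@0 = -342.9490 N
  Ry@2 = +398.2090 N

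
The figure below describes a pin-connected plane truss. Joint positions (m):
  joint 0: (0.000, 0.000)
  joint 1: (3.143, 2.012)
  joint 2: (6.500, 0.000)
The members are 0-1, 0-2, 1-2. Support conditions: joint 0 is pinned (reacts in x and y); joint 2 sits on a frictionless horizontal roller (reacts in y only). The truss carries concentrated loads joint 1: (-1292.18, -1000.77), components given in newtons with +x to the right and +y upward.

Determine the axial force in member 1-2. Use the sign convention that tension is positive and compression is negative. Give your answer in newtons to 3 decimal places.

N=3 nodes, M=3 members, R=3 reactions → 2N=6, M+R=6
member 0 (0-1): L=3.7318, (cx,cy)=(0.8422,0.5391)
member 1 (0-2): L=6.5000, (cx,cy)=(1.0000,0.0000)
member 2 (1-2): L=3.9138, (cx,cy)=(0.8577,-0.5141)
solve A·x = −loads:
  F[0-1] = -1700.5420 N (compression)
  F[0-2] = +140.0386 N (tension)
  F[1-2] = -163.2645 N (compression)
  Rx@0 = +1292.1800 N
  Ry@0 = +916.8386 N
  Ry@2 = +83.9314 N

-163.264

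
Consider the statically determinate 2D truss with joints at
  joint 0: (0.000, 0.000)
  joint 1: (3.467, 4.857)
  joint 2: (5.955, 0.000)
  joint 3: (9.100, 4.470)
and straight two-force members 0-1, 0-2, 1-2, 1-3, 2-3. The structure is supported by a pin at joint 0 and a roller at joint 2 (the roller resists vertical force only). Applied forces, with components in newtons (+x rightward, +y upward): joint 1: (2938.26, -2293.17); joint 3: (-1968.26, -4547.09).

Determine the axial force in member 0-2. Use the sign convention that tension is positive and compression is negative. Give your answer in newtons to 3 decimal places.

-716.329

N=4 nodes, M=5 members, R=3 reactions → 2N=8, M+R=8
member 0 (0-1): L=5.9675, (cx,cy)=(0.5810,0.8139)
member 1 (0-2): L=5.9550, (cx,cy)=(1.0000,0.0000)
member 2 (1-2): L=5.4572, (cx,cy)=(0.4559,-0.8900)
member 3 (1-3): L=5.6463, (cx,cy)=(0.9976,-0.0685)
member 4 (2-3): L=5.4655, (cx,cy)=(0.5754,0.8179)
solve A·x = −loads:
  F[0-1] = +2902.5376 N (tension)
  F[0-2] = -716.3295 N (compression)
  F[1-2] = -5321.4997 N (compression)
  F[1-3] = +1176.9880 N (tension)
  F[2-3] = -5461.1422 N (compression)
  Rx@0 = -970.0000 N
  Ry@0 = -2362.4178 N
  Ry@2 = +9202.6778 N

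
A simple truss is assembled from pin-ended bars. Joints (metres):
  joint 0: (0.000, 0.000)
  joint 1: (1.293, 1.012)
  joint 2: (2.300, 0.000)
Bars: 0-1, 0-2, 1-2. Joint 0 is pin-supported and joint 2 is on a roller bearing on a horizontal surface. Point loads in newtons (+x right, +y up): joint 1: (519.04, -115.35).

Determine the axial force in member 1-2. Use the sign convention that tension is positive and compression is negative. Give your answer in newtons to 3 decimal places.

N=3 nodes, M=3 members, R=3 reactions → 2N=6, M+R=6
member 0 (0-1): L=1.6419, (cx,cy)=(0.7875,0.6163)
member 1 (0-2): L=2.3000, (cx,cy)=(1.0000,0.0000)
member 2 (1-2): L=1.4277, (cx,cy)=(0.7054,-0.7089)
solve A·x = −loads:
  F[0-1] = +288.5973 N (tension)
  F[0-2] = +291.7756 N (tension)
  F[1-2] = -413.6587 N (compression)
  Rx@0 = -519.0400 N
  Ry@0 = -177.8744 N
  Ry@2 = +293.2244 N

-413.659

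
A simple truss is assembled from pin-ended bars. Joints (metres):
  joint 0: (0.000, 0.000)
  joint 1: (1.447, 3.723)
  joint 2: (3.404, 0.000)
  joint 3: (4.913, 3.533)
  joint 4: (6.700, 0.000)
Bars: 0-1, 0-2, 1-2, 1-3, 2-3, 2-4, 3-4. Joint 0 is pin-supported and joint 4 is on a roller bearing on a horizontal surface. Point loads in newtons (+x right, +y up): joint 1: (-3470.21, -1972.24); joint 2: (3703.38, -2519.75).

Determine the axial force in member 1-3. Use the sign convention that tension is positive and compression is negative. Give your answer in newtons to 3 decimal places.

N=5 nodes, M=7 members, R=3 reactions → 2N=10, M+R=10
member 0 (0-1): L=3.9943, (cx,cy)=(0.3623,0.9321)
member 1 (0-2): L=3.4040, (cx,cy)=(1.0000,0.0000)
member 2 (1-2): L=4.2060, (cx,cy)=(0.4653,-0.8852)
member 3 (1-3): L=3.4712, (cx,cy)=(0.9985,-0.0547)
member 4 (2-3): L=3.8418, (cx,cy)=(0.3928,0.9196)
member 5 (2-4): L=3.2960, (cx,cy)=(1.0000,0.0000)
member 6 (3-4): L=3.9592, (cx,cy)=(0.4514,-0.8923)
solve A·x = −loads:
  F[0-1] = -5057.7027 N (compression)
  F[0-2] = +2065.3988 N (tension)
  F[1-2] = +3085.1093 N (tension)
  F[1-3] = +202.8276 N (tension)
  F[2-3] = -229.5131 N (compression)
  F[2-4] = -112.3736 N (compression)
  F[3-4] = +248.9716 N (tension)
  Rx@0 = -233.1700 N
  Ry@0 = +4714.1589 N
  Ry@4 = -222.1689 N

202.828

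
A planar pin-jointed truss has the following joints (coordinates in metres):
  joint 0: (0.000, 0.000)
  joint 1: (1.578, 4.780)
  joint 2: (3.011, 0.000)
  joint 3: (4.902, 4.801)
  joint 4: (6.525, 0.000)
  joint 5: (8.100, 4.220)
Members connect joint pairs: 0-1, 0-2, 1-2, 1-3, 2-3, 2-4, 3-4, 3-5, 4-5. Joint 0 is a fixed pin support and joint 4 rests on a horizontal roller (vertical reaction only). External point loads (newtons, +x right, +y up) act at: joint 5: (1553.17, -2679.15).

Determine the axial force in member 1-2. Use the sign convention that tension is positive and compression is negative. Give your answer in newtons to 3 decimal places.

N=6 nodes, M=9 members, R=3 reactions → 2N=12, M+R=12
member 0 (0-1): L=5.0337, (cx,cy)=(0.3135,0.9496)
member 1 (0-2): L=3.0110, (cx,cy)=(1.0000,0.0000)
member 2 (1-2): L=4.9902, (cx,cy)=(0.2872,-0.9579)
member 3 (1-3): L=3.3241, (cx,cy)=(1.0000,0.0063)
member 4 (2-3): L=5.1600, (cx,cy)=(0.3665,0.9304)
member 5 (2-4): L=3.5140, (cx,cy)=(1.0000,0.0000)
member 6 (3-4): L=5.0679, (cx,cy)=(0.3203,-0.9473)
member 7 (3-5): L=3.2503, (cx,cy)=(0.9839,-0.1788)
member 8 (4-5): L=4.5043, (cx,cy)=(0.3497,0.9369)
solve A·x = −loads:
  F[0-1] = +1738.8432 N (tension)
  F[0-2] = +1008.0688 N (tension)
  F[1-2] = -1716.9505 N (compression)
  F[1-3] = +1038.1683 N (tension)
  F[2-3] = +1767.6104 N (tension)
  F[2-4] = -132.7603 N (compression)
  F[3-4] = -2201.5230 N (compression)
  F[3-5] = +2430.1066 N (tension)
  F[4-5] = -2396.0157 N (compression)
  Rx@0 = -1553.1700 N
  Ry@0 = -1651.1937 N
  Ry@4 = +4330.3437 N

-1716.950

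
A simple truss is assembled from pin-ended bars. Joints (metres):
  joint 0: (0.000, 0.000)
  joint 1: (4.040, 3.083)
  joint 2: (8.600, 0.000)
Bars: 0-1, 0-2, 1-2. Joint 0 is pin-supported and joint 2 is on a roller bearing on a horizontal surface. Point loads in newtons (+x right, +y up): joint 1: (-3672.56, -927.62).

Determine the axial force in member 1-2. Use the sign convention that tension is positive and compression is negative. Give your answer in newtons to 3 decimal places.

N=3 nodes, M=3 members, R=3 reactions → 2N=6, M+R=6
member 0 (0-1): L=5.0820, (cx,cy)=(0.7950,0.6067)
member 1 (0-2): L=8.6000, (cx,cy)=(1.0000,0.0000)
member 2 (1-2): L=5.5044, (cx,cy)=(0.8284,-0.5601)
solve A·x = −loads:
  F[0-1] = -2980.9831 N (compression)
  F[0-2] = -1302.7791 N (compression)
  F[1-2] = +1572.5933 N (tension)
  Rx@0 = +3672.5600 N
  Ry@0 = +1808.4244 N
  Ry@2 = -880.8044 N

1572.593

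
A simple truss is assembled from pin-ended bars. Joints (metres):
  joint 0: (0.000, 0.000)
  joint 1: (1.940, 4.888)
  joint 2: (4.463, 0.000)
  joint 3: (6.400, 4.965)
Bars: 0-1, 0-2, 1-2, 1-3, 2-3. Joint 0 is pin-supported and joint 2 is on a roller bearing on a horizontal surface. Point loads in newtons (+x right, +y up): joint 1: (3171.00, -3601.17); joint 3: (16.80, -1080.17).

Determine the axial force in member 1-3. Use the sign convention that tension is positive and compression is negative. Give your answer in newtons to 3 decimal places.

441.245

N=4 nodes, M=5 members, R=3 reactions → 2N=8, M+R=8
member 0 (0-1): L=5.2589, (cx,cy)=(0.3689,0.9295)
member 1 (0-2): L=4.4630, (cx,cy)=(1.0000,0.0000)
member 2 (1-2): L=5.5007, (cx,cy)=(0.4587,-0.8886)
member 3 (1-3): L=4.4607, (cx,cy)=(0.9999,0.0173)
member 4 (2-3): L=5.3295, (cx,cy)=(0.3635,0.9316)
solve A·x = −loads:
  F[0-1] = +2070.7165 N (tension)
  F[0-2] = +2423.9175 N (tension)
  F[1-2] = -6209.9573 N (compression)
  F[1-3] = +441.2450 N (tension)
  F[2-3] = -1167.6377 N (compression)
  Rx@0 = -3187.8000 N
  Ry@0 = -1924.6689 N
  Ry@2 = +6606.0089 N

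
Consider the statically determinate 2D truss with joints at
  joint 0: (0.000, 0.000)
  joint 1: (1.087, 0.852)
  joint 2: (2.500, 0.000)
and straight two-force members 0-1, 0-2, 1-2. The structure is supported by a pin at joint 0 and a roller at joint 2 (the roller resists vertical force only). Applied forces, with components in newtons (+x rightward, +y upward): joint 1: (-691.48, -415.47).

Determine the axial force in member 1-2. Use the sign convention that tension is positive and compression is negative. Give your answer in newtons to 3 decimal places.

N=3 nodes, M=3 members, R=3 reactions → 2N=6, M+R=6
member 0 (0-1): L=1.3811, (cx,cy)=(0.7870,0.6169)
member 1 (0-2): L=2.5000, (cx,cy)=(1.0000,0.0000)
member 2 (1-2): L=1.6500, (cx,cy)=(0.8564,-0.5164)
solve A·x = −loads:
  F[0-1] = -762.6597 N (compression)
  F[0-2] = -91.2314 N (compression)
  F[1-2] = +106.5330 N (tension)
  Rx@0 = +691.4800 N
  Ry@0 = +470.4800 N
  Ry@2 = -55.0100 N

106.533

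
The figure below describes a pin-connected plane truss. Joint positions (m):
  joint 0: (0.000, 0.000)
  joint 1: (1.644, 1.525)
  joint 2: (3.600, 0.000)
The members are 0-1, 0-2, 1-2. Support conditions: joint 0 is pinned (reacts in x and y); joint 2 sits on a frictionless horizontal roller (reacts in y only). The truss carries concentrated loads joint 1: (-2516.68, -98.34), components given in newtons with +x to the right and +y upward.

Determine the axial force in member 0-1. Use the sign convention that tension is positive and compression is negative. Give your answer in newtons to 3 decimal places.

-1646.179

N=3 nodes, M=3 members, R=3 reactions → 2N=6, M+R=6
member 0 (0-1): L=2.2424, (cx,cy)=(0.7331,0.6801)
member 1 (0-2): L=3.6000, (cx,cy)=(1.0000,0.0000)
member 2 (1-2): L=2.4802, (cx,cy)=(0.7886,-0.6149)
solve A·x = −loads:
  F[0-1] = -1646.1795 N (compression)
  F[0-2] = -1309.7953 N (compression)
  F[1-2] = +1660.8379 N (tension)
  Rx@0 = +2516.6800 N
  Ry@0 = +1119.5250 N
  Ry@2 = -1021.1850 N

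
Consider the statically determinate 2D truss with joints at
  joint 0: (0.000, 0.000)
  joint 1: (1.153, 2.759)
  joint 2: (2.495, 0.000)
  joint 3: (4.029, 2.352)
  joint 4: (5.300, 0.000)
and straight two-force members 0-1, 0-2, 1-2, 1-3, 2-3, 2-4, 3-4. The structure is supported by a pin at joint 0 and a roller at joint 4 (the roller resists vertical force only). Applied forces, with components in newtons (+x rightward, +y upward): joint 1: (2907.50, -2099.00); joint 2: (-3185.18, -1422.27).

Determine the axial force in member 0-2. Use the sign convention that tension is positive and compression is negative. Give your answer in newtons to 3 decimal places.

N=5 nodes, M=7 members, R=3 reactions → 2N=10, M+R=10
member 0 (0-1): L=2.9902, (cx,cy)=(0.3856,0.9227)
member 1 (0-2): L=2.4950, (cx,cy)=(1.0000,0.0000)
member 2 (1-2): L=3.0681, (cx,cy)=(0.4374,-0.8993)
member 3 (1-3): L=2.9047, (cx,cy)=(0.9901,-0.1401)
member 4 (2-3): L=2.8080, (cx,cy)=(0.5463,0.8376)
member 5 (2-4): L=2.8050, (cx,cy)=(1.0000,0.0000)
member 6 (3-4): L=2.6735, (cx,cy)=(0.4754,-0.8798)
solve A·x = −loads:
  F[0-1] = -955.4355 N (compression)
  F[0-2] = +90.7252 N (tension)
  F[1-2] = -900.2727 N (compression)
  F[1-3] = -2910.8348 N (compression)
  F[2-3] = +2664.5908 N (tension)
  F[2-4] = +1426.4800 N (tension)
  F[3-4] = -3000.4923 N (compression)
  Rx@0 = +277.6800 N
  Ry@0 = +881.5524 N
  Ry@4 = +2639.7176 N

90.725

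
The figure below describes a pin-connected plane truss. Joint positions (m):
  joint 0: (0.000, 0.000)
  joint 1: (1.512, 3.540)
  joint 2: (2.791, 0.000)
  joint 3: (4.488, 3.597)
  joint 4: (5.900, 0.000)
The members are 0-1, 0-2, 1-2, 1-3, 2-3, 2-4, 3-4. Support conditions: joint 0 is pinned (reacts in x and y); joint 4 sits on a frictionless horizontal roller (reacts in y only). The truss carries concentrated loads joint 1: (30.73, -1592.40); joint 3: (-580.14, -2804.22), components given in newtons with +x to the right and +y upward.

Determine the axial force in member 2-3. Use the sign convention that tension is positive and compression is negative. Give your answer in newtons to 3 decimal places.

N=5 nodes, M=7 members, R=3 reactions → 2N=10, M+R=10
member 0 (0-1): L=3.8494, (cx,cy)=(0.3928,0.9196)
member 1 (0-2): L=2.7910, (cx,cy)=(1.0000,0.0000)
member 2 (1-2): L=3.7640, (cx,cy)=(0.3398,-0.9405)
member 3 (1-3): L=2.9765, (cx,cy)=(0.9998,0.0191)
member 4 (2-3): L=3.9772, (cx,cy)=(0.4267,0.9044)
member 5 (2-4): L=3.1090, (cx,cy)=(1.0000,0.0000)
member 6 (3-4): L=3.8642, (cx,cy)=(0.3654,-0.9308)
solve A·x = −loads:
  F[0-1] = -2382.1327 N (compression)
  F[0-2] = +386.2686 N (tension)
  F[1-2] = +612.2100 N (tension)
  F[1-3] = -1174.6537 N (compression)
  F[2-3] = -636.6435 N (compression)
  F[2-4] = +865.9418 N (tension)
  F[3-4] = -2369.8193 N (compression)
  Rx@0 = +549.4100 N
  Ry@0 = +2190.6761 N
  Ry@4 = +2205.9439 N

-636.644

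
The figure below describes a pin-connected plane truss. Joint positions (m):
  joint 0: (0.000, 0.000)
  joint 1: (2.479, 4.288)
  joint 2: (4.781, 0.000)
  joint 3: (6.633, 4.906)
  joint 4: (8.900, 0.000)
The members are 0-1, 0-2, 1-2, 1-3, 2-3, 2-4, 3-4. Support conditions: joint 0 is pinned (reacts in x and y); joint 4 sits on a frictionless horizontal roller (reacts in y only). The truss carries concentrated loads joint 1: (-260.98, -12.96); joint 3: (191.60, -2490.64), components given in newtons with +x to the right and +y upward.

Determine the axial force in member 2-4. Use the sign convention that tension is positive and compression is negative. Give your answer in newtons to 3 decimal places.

850.108

N=5 nodes, M=7 members, R=3 reactions → 2N=10, M+R=10
member 0 (0-1): L=4.9530, (cx,cy)=(0.5005,0.8657)
member 1 (0-2): L=4.7810, (cx,cy)=(1.0000,0.0000)
member 2 (1-2): L=4.8668, (cx,cy)=(0.4730,-0.8811)
member 3 (1-3): L=4.1997, (cx,cy)=(0.9891,0.1472)
member 4 (2-3): L=5.2439, (cx,cy)=(0.3532,0.9356)
member 5 (2-4): L=4.1190, (cx,cy)=(1.0000,0.0000)
member 6 (3-4): L=5.4045, (cx,cy)=(0.4195,-0.9078)
solve A·x = −loads:
  F[0-1] = -766.8474 N (compression)
  F[0-2] = +314.4294 N (tension)
  F[1-2] = +664.9474 N (tension)
  F[1-3] = -442.1607 N (compression)
  F[2-3] = -626.2153 N (compression)
  F[2-4] = +850.1081 N (tension)
  F[3-4] = -2026.6301 N (compression)
  Rx@0 = +69.3800 N
  Ry@0 = +663.8865 N
  Ry@4 = +1839.7135 N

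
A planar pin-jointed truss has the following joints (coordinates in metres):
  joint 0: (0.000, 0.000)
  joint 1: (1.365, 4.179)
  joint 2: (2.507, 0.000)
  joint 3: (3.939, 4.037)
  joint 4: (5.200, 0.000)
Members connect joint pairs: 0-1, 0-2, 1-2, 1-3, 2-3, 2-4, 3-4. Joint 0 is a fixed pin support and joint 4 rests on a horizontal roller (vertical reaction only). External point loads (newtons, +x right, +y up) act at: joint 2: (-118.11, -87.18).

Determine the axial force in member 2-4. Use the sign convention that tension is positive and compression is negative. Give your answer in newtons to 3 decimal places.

N=5 nodes, M=7 members, R=3 reactions → 2N=10, M+R=10
member 0 (0-1): L=4.3963, (cx,cy)=(0.3105,0.9506)
member 1 (0-2): L=2.5070, (cx,cy)=(1.0000,0.0000)
member 2 (1-2): L=4.3322, (cx,cy)=(0.2636,-0.9646)
member 3 (1-3): L=2.5779, (cx,cy)=(0.9985,-0.0551)
member 4 (2-3): L=4.2835, (cx,cy)=(0.3343,0.9425)
member 5 (2-4): L=2.6930, (cx,cy)=(1.0000,0.0000)
member 6 (3-4): L=4.2294, (cx,cy)=(0.2982,-0.9545)
solve A·x = −loads:
  F[0-1] = -47.4966 N (compression)
  F[0-2] = -103.3628 N (compression)
  F[1-2] = +48.3773 N (tension)
  F[1-3] = -27.5416 N (compression)
  F[2-3] = +42.9871 N (tension)
  F[2-4] = +13.1288 N (tension)
  F[3-4] = -44.0336 N (compression)
  Rx@0 = +118.1100 N
  Ry@0 = +45.1492 N
  Ry@4 = +42.0308 N

13.129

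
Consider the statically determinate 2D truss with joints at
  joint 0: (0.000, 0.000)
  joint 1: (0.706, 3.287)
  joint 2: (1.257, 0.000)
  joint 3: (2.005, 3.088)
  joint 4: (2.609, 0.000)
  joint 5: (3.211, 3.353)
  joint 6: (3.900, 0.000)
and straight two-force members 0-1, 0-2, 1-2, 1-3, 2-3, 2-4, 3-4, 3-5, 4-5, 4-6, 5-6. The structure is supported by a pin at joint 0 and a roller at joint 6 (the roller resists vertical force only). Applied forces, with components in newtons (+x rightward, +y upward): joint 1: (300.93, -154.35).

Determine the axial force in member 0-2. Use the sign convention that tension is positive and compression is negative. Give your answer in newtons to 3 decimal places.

273.605

N=7 nodes, M=11 members, R=3 reactions → 2N=14, M+R=14
member 0 (0-1): L=3.3620, (cx,cy)=(0.2100,0.9777)
member 1 (0-2): L=1.2570, (cx,cy)=(1.0000,0.0000)
member 2 (1-2): L=3.3329, (cx,cy)=(0.1653,-0.9862)
member 3 (1-3): L=1.3142, (cx,cy)=(0.9885,-0.1514)
member 4 (2-3): L=3.1773, (cx,cy)=(0.2354,0.9719)
member 5 (2-4): L=1.3520, (cx,cy)=(1.0000,0.0000)
member 6 (3-4): L=3.1465, (cx,cy)=(0.1920,-0.9814)
member 7 (3-5): L=1.2348, (cx,cy)=(0.9767,0.2146)
member 8 (4-5): L=3.4066, (cx,cy)=(0.1767,0.9843)
member 9 (4-6): L=1.2910, (cx,cy)=(1.0000,0.0000)
member 10 (5-6): L=3.4231, (cx,cy)=(0.2013,-0.9795)
solve A·x = −loads:
  F[0-1] = +130.1227 N (tension)
  F[0-2] = +273.6047 N (tension)
  F[1-2] = -249.4050 N (compression)
  F[1-3] = -235.0831 N (compression)
  F[2-3] = +253.0864 N (tension)
  F[2-4] = +172.7907 N (tension)
  F[3-4] = -312.1773 N (compression)
  F[3-5] = -115.5583 N (compression)
  F[4-5] = +311.2705 N (tension)
  F[4-6] = +57.8594 N (tension)
  F[5-6] = -287.4545 N (compression)
  Rx@0 = -300.9300 N
  Ry@0 = -127.2213 N
  Ry@6 = +281.5713 N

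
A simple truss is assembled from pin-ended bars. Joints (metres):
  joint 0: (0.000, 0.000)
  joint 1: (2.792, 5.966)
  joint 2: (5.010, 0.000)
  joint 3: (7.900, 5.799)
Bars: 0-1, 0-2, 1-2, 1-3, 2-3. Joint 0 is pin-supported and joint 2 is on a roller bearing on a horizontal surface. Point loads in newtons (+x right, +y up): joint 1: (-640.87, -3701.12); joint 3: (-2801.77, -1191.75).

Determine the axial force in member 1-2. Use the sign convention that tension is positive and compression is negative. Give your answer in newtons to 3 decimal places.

1415.905

N=4 nodes, M=5 members, R=3 reactions → 2N=8, M+R=8
member 0 (0-1): L=6.5870, (cx,cy)=(0.4239,0.9057)
member 1 (0-2): L=5.0100, (cx,cy)=(1.0000,0.0000)
member 2 (1-2): L=6.3650, (cx,cy)=(0.3485,-0.9373)
member 3 (1-3): L=5.1107, (cx,cy)=(0.9995,-0.0327)
member 4 (2-3): L=6.4792, (cx,cy)=(0.4460,0.8950)
solve A·x = −loads:
  F[0-1] = -5473.2397 N (compression)
  F[0-2] = -1122.7202 N (compression)
  F[1-2] = +1415.9047 N (tension)
  F[1-3] = -2173.6116 N (compression)
  F[2-3] = -1410.9022 N (compression)
  Rx@0 = +3442.6400 N
  Ry@0 = +4957.2498 N
  Ry@2 = -64.3798 N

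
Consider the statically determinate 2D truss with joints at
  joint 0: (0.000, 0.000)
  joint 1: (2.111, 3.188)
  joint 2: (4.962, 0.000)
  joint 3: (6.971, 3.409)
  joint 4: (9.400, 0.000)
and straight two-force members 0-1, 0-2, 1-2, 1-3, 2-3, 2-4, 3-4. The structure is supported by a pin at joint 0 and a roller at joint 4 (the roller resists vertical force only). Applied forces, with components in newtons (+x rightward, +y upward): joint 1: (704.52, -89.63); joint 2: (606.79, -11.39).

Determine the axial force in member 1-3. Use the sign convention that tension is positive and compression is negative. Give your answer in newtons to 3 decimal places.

N=5 nodes, M=7 members, R=3 reactions → 2N=10, M+R=10
member 0 (0-1): L=3.8236, (cx,cy)=(0.5521,0.8338)
member 1 (0-2): L=4.9620, (cx,cy)=(1.0000,0.0000)
member 2 (1-2): L=4.2769, (cx,cy)=(0.6666,-0.7454)
member 3 (1-3): L=4.8650, (cx,cy)=(0.9990,0.0454)
member 4 (2-3): L=3.9569, (cx,cy)=(0.5077,0.8615)
member 5 (2-4): L=4.4380, (cx,cy)=(1.0000,0.0000)
member 6 (3-4): L=4.1858, (cx,cy)=(0.5803,-0.8144)
solve A·x = −loads:
  F[0-1] = +196.7653 N (tension)
  F[0-2] = +1202.6754 N (tension)
  F[1-2] = -361.9674 N (compression)
  F[1-3] = -354.9606 N (compression)
  F[2-3] = +326.4014 N (tension)
  F[2-4] = +188.8751 N (tension)
  F[3-4] = -325.4847 N (compression)
  Rx@0 = -1311.3100 N
  Ry@0 = -164.0583 N
  Ry@4 = +265.0783 N

-354.961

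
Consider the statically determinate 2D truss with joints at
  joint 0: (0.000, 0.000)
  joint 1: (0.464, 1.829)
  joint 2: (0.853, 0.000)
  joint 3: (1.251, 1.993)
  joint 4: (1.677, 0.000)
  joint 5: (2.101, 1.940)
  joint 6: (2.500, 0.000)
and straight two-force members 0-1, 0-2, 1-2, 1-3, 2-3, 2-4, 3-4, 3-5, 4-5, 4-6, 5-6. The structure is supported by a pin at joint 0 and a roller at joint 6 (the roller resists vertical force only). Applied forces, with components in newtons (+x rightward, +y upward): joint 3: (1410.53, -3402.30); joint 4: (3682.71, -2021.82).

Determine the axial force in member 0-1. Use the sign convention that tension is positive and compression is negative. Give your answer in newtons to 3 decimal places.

N=7 nodes, M=11 members, R=3 reactions → 2N=14, M+R=14
member 0 (0-1): L=1.8869, (cx,cy)=(0.2459,0.9693)
member 1 (0-2): L=0.8530, (cx,cy)=(1.0000,0.0000)
member 2 (1-2): L=1.8699, (cx,cy)=(0.2080,-0.9781)
member 3 (1-3): L=0.8039, (cx,cy)=(0.9790,0.2040)
member 4 (2-3): L=2.0324, (cx,cy)=(0.1958,0.9806)
member 5 (2-4): L=0.8240, (cx,cy)=(1.0000,0.0000)
member 6 (3-4): L=2.0380, (cx,cy)=(0.2090,-0.9779)
member 7 (3-5): L=0.8517, (cx,cy)=(0.9981,-0.0622)
member 8 (4-5): L=1.9858, (cx,cy)=(0.2135,0.9769)
member 9 (4-6): L=0.8230, (cx,cy)=(1.0000,0.0000)
member 10 (5-6): L=1.9806, (cx,cy)=(0.2015,-0.9795)
solve A·x = −loads:
  F[0-1] = -1280.2065 N (compression)
  F[0-2] = +5408.0440 N (tension)
  F[1-2] = +1150.5902 N (tension)
  F[1-3] = -566.0673 N (compression)
  F[2-3] = -1147.6390 N (compression)
  F[2-4] = +5872.1477 N (tension)
  F[3-4] = -2098.5942 N (compression)
  F[3-5] = -1754.1762 N (compression)
  F[4-5] = +4170.2240 N (tension)
  F[4-6] = +860.3638 N (tension)
  F[5-6] = -4270.7815 N (compression)
  Rx@0 = -5093.2400 N
  Ry@0 = +1240.8977 N
  Ry@6 = +4183.2223 N

-1280.207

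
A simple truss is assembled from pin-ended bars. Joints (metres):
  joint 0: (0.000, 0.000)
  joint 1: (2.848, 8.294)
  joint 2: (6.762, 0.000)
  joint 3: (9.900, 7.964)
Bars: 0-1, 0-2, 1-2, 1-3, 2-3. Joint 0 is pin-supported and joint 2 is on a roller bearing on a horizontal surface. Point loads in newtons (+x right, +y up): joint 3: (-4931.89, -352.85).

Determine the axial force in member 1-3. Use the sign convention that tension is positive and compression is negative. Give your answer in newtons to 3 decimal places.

N=4 nodes, M=5 members, R=3 reactions → 2N=8, M+R=8
member 0 (0-1): L=8.7694, (cx,cy)=(0.3248,0.9458)
member 1 (0-2): L=6.7620, (cx,cy)=(1.0000,0.0000)
member 2 (1-2): L=9.1711, (cx,cy)=(0.4268,-0.9044)
member 3 (1-3): L=7.0597, (cx,cy)=(0.9989,-0.0467)
member 4 (2-3): L=8.5599, (cx,cy)=(0.3666,0.9304)
solve A·x = −loads:
  F[0-1] = -5968.3491 N (compression)
  F[0-2] = -2993.5646 N (compression)
  F[1-2] = +6485.3157 N (tension)
  F[1-3] = -4711.2361 N (compression)
  F[2-3] = -615.9540 N (compression)
  Rx@0 = +4931.8900 N
  Ry@0 = +5644.8283 N
  Ry@2 = -5291.9783 N

-4711.236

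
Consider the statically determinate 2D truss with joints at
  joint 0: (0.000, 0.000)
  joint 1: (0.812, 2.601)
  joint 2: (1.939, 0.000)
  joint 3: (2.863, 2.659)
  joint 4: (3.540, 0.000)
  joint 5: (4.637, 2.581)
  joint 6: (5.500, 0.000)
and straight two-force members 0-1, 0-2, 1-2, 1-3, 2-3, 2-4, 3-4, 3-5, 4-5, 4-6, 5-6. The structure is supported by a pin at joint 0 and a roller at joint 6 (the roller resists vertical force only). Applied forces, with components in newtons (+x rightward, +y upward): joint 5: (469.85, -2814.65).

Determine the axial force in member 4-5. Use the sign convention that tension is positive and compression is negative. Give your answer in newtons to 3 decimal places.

N=7 nodes, M=11 members, R=3 reactions → 2N=14, M+R=14
member 0 (0-1): L=2.7248, (cx,cy)=(0.2980,0.9546)
member 1 (0-2): L=1.9390, (cx,cy)=(1.0000,0.0000)
member 2 (1-2): L=2.8347, (cx,cy)=(0.3976,-0.9176)
member 3 (1-3): L=2.0518, (cx,cy)=(0.9996,0.0283)
member 4 (2-3): L=2.8150, (cx,cy)=(0.3282,0.9446)
member 5 (2-4): L=1.6010, (cx,cy)=(1.0000,0.0000)
member 6 (3-4): L=2.7438, (cx,cy)=(0.2467,-0.9691)
member 7 (3-5): L=1.7757, (cx,cy)=(0.9990,-0.0439)
member 8 (4-5): L=2.8045, (cx,cy)=(0.3912,0.9203)
member 9 (4-6): L=1.9600, (cx,cy)=(1.0000,0.0000)
member 10 (5-6): L=2.7215, (cx,cy)=(0.3171,-0.9484)
solve A·x = −loads:
  F[0-1] = -231.6829 N (compression)
  F[0-2] = +538.8923 N (tension)
  F[1-2] = +236.0048 N (tension)
  F[1-3] = -162.9376 N (compression)
  F[2-3] = -229.2528 N (compression)
  F[2-4] = +707.9736 N (tension)
  F[3-4] = +241.7220 N (tension)
  F[3-5] = -298.0527 N (compression)
  F[4-5] = -254.5292 N (compression)
  F[4-6] = +867.1774 N (tension)
  F[5-6] = -2734.6308 N (compression)
  Rx@0 = -469.8500 N
  Ry@0 = +221.1564 N
  Ry@6 = +2593.4936 N

-254.529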